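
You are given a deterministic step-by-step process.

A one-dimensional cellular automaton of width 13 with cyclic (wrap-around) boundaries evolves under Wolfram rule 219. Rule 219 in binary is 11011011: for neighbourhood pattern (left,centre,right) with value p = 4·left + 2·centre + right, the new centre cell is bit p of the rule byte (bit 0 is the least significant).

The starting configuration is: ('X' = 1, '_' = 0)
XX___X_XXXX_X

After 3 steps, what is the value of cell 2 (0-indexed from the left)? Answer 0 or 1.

1

k=0  XX___X_XXXX_X
k=1  XXXXX__XXXX_X
k=2  XXXXXXXXXXX_X
k=3  XXXXXXXXXXX_X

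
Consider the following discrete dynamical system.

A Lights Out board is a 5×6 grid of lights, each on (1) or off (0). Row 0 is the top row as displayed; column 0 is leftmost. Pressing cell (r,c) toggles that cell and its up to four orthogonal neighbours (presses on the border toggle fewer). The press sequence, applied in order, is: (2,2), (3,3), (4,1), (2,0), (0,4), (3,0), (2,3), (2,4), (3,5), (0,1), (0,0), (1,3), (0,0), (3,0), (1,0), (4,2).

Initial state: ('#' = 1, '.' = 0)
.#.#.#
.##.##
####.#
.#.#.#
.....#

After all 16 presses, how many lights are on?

15

k=0  .#.#.#
.##.##
####.#
.#.#.#
.....#
k=1  .#.#.#
.#..##
#....#
.###.#
.....#
k=2  .#.#.#
.#..##
#..#.#
.#..##
...#.#
k=3  .#.#.#
.#..##
#..#.#
....##
####.#
k=4  .#.#.#
##..##
.#.#.#
#...##
####.#
k=5  .#..#.
##...#
.#.#.#
#...##
####.#
k=6  .#..#.
##...#
##.#.#
.#..##
.###.#
k=7  .#..#.
##.#.#
###.##
.#.###
.###.#
k=8  .#..#.
##.###
####..
.#.#.#
.###.#
k=9  .#..#.
##.###
####.#
.#.##.
.###..
k=10  #.#.#.
#..###
####.#
.#.##.
.###..
k=11  .##.#.
...###
####.#
.#.##.
.###..
k=12  .####.
..#..#
###..#
.#.##.
.###..
k=13  #.###.
#.#..#
###..#
.#.##.
.###..
k=14  #.###.
#.#..#
.##..#
#..##.
####..
k=15  ..###.
.##..#
###..#
#..##.
####..
k=16  ..###.
.##..#
###..#
#.###.
#.....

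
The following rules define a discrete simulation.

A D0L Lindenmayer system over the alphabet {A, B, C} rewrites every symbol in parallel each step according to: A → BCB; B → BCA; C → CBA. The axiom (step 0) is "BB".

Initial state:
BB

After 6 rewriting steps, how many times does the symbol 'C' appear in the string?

step 0: BB
step 1: BCABCA
step 2: BCACBABCBBCACBABCB
step 3: BCACBABCBCBABCABCBBCACBABCABCACBABCBCBABCABCBBCACBABCA
step 4: BCACBABCBCBABCABCBBCACBABCACBABCABCBBCACBABCBBCACBABCABCAC…ABCACBABCABCBBCACBABCBBCACBABCABCACBABCBCBABCABCBBCACBABCB  (len 162)
step 5: BCACBABCBCBABCABCBBCACBABCACBABCABCBBCACBABCBBCACBABCABCAC…ABCACBABCABCBBCACBABCBBCACBABCABCACBABCBCBABCABCBBCACBABCA  (len 486)
step 6: BCACBABCBCBABCABCBBCACBABCACBABCABCBBCACBABCBBCACBABCABCAC…ABCACBABCABCBBCACBABCBBCACBABCABCACBABCBCBABCABCBBCACBABCB  (len 1458)

486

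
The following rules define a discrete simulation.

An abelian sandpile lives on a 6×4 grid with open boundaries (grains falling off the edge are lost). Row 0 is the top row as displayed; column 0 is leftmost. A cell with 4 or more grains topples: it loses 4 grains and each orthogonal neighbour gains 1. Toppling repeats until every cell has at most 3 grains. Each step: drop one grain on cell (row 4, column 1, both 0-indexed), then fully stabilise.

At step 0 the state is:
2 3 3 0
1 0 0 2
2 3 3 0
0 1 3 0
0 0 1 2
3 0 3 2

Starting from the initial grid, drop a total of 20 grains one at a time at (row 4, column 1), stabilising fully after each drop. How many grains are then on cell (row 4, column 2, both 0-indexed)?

step 0: 2 3 3 0
1 0 0 2
2 3 3 0
0 1 3 0
0 0 1 2
3 0 3 2
step 1: 2 3 3 0
1 0 0 2
2 3 3 0
0 1 3 0
0 1 1 2
3 0 3 2
step 2: 2 3 3 0
1 0 0 2
2 3 3 0
0 1 3 0
0 2 1 2
3 0 3 2
step 3: 2 3 3 0
1 0 0 2
2 3 3 0
0 1 3 0
0 3 1 2
3 0 3 2
step 4: 2 3 3 0
1 0 0 2
2 3 3 0
0 2 3 0
1 0 2 2
3 1 3 2
step 5: 2 3 3 0
1 0 0 2
2 3 3 0
0 2 3 0
1 1 2 2
3 1 3 2
step 6: 2 3 3 0
1 0 0 2
2 3 3 0
0 2 3 0
1 2 2 2
3 1 3 2
step 7: 2 3 3 0
1 0 0 2
2 3 3 0
0 2 3 0
1 3 2 2
3 1 3 2
step 8: 2 3 3 0
1 0 0 2
2 3 3 0
0 3 3 0
2 0 3 2
3 2 3 2
step 9: 2 3 3 0
1 0 0 2
2 3 3 0
0 3 3 0
2 1 3 2
3 2 3 2
step 10: 2 3 3 0
1 0 0 2
2 3 3 0
0 3 3 0
2 2 3 2
3 2 3 2
step 11: 2 3 3 0
1 0 0 2
2 3 3 0
0 3 3 0
2 3 3 2
3 2 3 2
step 12: 2 3 3 0
1 1 1 2
3 1 1 1
2 3 2 1
1 0 3 3
1 2 1 3
step 13: 2 3 3 0
1 1 1 2
3 1 1 1
2 3 2 1
1 1 3 3
1 2 1 3
step 14: 2 3 3 0
1 1 1 2
3 1 1 1
2 3 2 1
1 2 3 3
1 2 1 3
step 15: 2 3 3 0
1 1 1 2
3 1 1 1
2 3 2 1
1 3 3 3
1 2 1 3
step 16: 2 3 3 0
1 1 1 2
3 2 2 1
3 1 0 3
2 2 2 1
1 3 3 0
step 17: 2 3 3 0
1 1 1 2
3 2 2 1
3 1 0 3
2 3 2 1
1 3 3 0
step 18: 2 3 3 0
1 1 1 2
3 2 2 1
3 2 1 3
3 2 0 2
2 1 1 1
step 19: 2 3 3 0
1 1 1 2
3 2 2 1
3 2 1 3
3 3 0 2
2 1 1 1
step 20: 2 3 3 0
2 2 1 2
1 0 3 1
2 1 2 3
1 2 1 2
3 2 1 1

1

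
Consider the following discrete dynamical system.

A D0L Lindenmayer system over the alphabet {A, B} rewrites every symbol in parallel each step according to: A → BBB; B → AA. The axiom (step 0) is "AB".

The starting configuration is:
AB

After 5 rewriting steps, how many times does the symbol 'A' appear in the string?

k=0  AB
k=1  BBBAA
k=2  AAAAAABBBBBB
k=3  BBBBBBBBBBBBBBBBBBAAAAAAAAAAAA
k=4  AAAAAAAAAAAAAAAAAAAAAAAAAAAAAAAAAAAABBBBBBBBBBBBBBBBBBBBBBBBBBBBBBBBBBBB
k=5  BBBBBBBBBBBBBBBBBBBBBBBBBBBBBBBBBBBBBBBBBBBBBBBBBBBBBBBBBB…AAAAAAAAAAAAAAAAAAAAAAAAAAAAAAAAAAAAAAAAAAAAAAAAAAAAAAAAAA  (len 180)

72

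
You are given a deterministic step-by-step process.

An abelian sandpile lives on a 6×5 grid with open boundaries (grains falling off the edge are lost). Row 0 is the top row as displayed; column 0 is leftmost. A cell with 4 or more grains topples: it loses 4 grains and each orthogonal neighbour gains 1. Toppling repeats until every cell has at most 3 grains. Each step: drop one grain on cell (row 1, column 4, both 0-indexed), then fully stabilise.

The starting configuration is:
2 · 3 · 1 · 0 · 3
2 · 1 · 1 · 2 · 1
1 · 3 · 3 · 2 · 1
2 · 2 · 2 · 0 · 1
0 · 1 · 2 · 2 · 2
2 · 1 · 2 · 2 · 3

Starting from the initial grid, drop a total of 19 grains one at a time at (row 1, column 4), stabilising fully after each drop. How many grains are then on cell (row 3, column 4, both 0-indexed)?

3

gen 0: 2 · 3 · 1 · 0 · 3
2 · 1 · 1 · 2 · 1
1 · 3 · 3 · 2 · 1
2 · 2 · 2 · 0 · 1
0 · 1 · 2 · 2 · 2
2 · 1 · 2 · 2 · 3
gen 1: 2 · 3 · 1 · 0 · 3
2 · 1 · 1 · 2 · 2
1 · 3 · 3 · 2 · 1
2 · 2 · 2 · 0 · 1
0 · 1 · 2 · 2 · 2
2 · 1 · 2 · 2 · 3
gen 2: 2 · 3 · 1 · 0 · 3
2 · 1 · 1 · 2 · 3
1 · 3 · 3 · 2 · 1
2 · 2 · 2 · 0 · 1
0 · 1 · 2 · 2 · 2
2 · 1 · 2 · 2 · 3
gen 3: 2 · 3 · 1 · 1 · 0
2 · 1 · 1 · 3 · 1
1 · 3 · 3 · 2 · 2
2 · 2 · 2 · 0 · 1
0 · 1 · 2 · 2 · 2
2 · 1 · 2 · 2 · 3
gen 4: 2 · 3 · 1 · 1 · 0
2 · 1 · 1 · 3 · 2
1 · 3 · 3 · 2 · 2
2 · 2 · 2 · 0 · 1
0 · 1 · 2 · 2 · 2
2 · 1 · 2 · 2 · 3
gen 5: 2 · 3 · 1 · 1 · 0
2 · 1 · 1 · 3 · 3
1 · 3 · 3 · 2 · 2
2 · 2 · 2 · 0 · 1
0 · 1 · 2 · 2 · 2
2 · 1 · 2 · 2 · 3
gen 6: 2 · 3 · 1 · 2 · 1
2 · 1 · 2 · 0 · 1
1 · 3 · 3 · 3 · 3
2 · 2 · 2 · 0 · 1
0 · 1 · 2 · 2 · 2
2 · 1 · 2 · 2 · 3
gen 7: 2 · 3 · 1 · 2 · 1
2 · 1 · 2 · 0 · 2
1 · 3 · 3 · 3 · 3
2 · 2 · 2 · 0 · 1
0 · 1 · 2 · 2 · 2
2 · 1 · 2 · 2 · 3
gen 8: 2 · 3 · 1 · 2 · 1
2 · 1 · 2 · 0 · 3
1 · 3 · 3 · 3 · 3
2 · 2 · 2 · 0 · 1
0 · 1 · 2 · 2 · 2
2 · 1 · 2 · 2 · 3
gen 9: 2 · 3 · 1 · 2 · 2
2 · 2 · 3 · 2 · 1
2 · 0 · 1 · 1 · 1
2 · 3 · 3 · 1 · 2
0 · 1 · 2 · 2 · 2
2 · 1 · 2 · 2 · 3
gen 10: 2 · 3 · 1 · 2 · 2
2 · 2 · 3 · 2 · 2
2 · 0 · 1 · 1 · 1
2 · 3 · 3 · 1 · 2
0 · 1 · 2 · 2 · 2
2 · 1 · 2 · 2 · 3
gen 11: 2 · 3 · 1 · 2 · 2
2 · 2 · 3 · 2 · 3
2 · 0 · 1 · 1 · 1
2 · 3 · 3 · 1 · 2
0 · 1 · 2 · 2 · 2
2 · 1 · 2 · 2 · 3
gen 12: 2 · 3 · 1 · 2 · 3
2 · 2 · 3 · 3 · 0
2 · 0 · 1 · 1 · 2
2 · 3 · 3 · 1 · 2
0 · 1 · 2 · 2 · 2
2 · 1 · 2 · 2 · 3
gen 13: 2 · 3 · 1 · 2 · 3
2 · 2 · 3 · 3 · 1
2 · 0 · 1 · 1 · 2
2 · 3 · 3 · 1 · 2
0 · 1 · 2 · 2 · 2
2 · 1 · 2 · 2 · 3
gen 14: 2 · 3 · 1 · 2 · 3
2 · 2 · 3 · 3 · 2
2 · 0 · 1 · 1 · 2
2 · 3 · 3 · 1 · 2
0 · 1 · 2 · 2 · 2
2 · 1 · 2 · 2 · 3
gen 15: 2 · 3 · 1 · 2 · 3
2 · 2 · 3 · 3 · 3
2 · 0 · 1 · 1 · 2
2 · 3 · 3 · 1 · 2
0 · 1 · 2 · 2 · 2
2 · 1 · 2 · 2 · 3
gen 16: 2 · 3 · 3 · 0 · 1
2 · 3 · 0 · 2 · 2
2 · 0 · 2 · 2 · 3
2 · 3 · 3 · 1 · 2
0 · 1 · 2 · 2 · 2
2 · 1 · 2 · 2 · 3
gen 17: 2 · 3 · 3 · 0 · 1
2 · 3 · 0 · 2 · 3
2 · 0 · 2 · 2 · 3
2 · 3 · 3 · 1 · 2
0 · 1 · 2 · 2 · 2
2 · 1 · 2 · 2 · 3
gen 18: 2 · 3 · 3 · 0 · 2
2 · 3 · 0 · 3 · 1
2 · 0 · 2 · 3 · 0
2 · 3 · 3 · 1 · 3
0 · 1 · 2 · 2 · 2
2 · 1 · 2 · 2 · 3
gen 19: 2 · 3 · 3 · 0 · 2
2 · 3 · 0 · 3 · 2
2 · 0 · 2 · 3 · 0
2 · 3 · 3 · 1 · 3
0 · 1 · 2 · 2 · 2
2 · 1 · 2 · 2 · 3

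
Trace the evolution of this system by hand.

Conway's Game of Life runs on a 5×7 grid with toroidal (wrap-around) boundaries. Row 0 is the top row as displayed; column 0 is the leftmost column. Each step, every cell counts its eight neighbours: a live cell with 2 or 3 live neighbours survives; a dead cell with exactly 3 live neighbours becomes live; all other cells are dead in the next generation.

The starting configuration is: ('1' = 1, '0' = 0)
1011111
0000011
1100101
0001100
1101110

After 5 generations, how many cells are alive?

19

k=0  1011111
0000011
1100101
0001100
1101110
k=1  0010000
0010000
1001101
0000000
1100000
k=2  0010000
0110000
0001000
0100001
0100000
k=3  0010000
0111000
1100000
1010000
1110000
k=4  1000000
1001000
1001000
0010001
1011000
k=5  1011001
1100001
1111001
1010001
1011001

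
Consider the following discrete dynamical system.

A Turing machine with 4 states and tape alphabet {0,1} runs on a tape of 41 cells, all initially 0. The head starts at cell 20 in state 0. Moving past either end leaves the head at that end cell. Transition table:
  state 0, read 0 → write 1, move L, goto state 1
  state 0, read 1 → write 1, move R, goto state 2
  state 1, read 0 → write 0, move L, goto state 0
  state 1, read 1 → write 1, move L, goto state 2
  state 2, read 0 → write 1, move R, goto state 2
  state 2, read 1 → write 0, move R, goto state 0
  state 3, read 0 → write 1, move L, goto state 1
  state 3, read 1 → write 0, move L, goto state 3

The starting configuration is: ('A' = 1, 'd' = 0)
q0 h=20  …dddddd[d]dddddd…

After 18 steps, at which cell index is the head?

t=0: q0 h=20  …dddddd[d]dddddd…
t=1: q1 h=19  …dddddd[d]Addddd…
t=2: q0 h=18  …dddddd[d]dAdddd…
t=3: q1 h=17  …dddddd[d]AdAddd…
t=4: q0 h=16  …dddddd[d]dAdAdd…
t=5: q1 h=15  …dddddd[d]AdAdAd…
t=6: q0 h=14  …dddddd[d]dAdAdA…
t=7: q1 h=13  …dddddd[d]AdAdAd…
t=8: q0 h=12  …dddddd[d]dAdAdA…
t=9: q1 h=11  …dddddd[d]AdAdAd…
t=10: q0 h=10  …dddddd[d]dAdAdA…
t=11: q1 h= 9  …dddddd[d]AdAdAd…
t=12: q0 h= 8  …dddddd[d]dAdAdA…
t=13: q1 h= 7  …dddddd[d]AdAdAd…
t=14: q0 h= 6  |dddddd[d]dAdAdA…
t=15: q1 h= 5  |ddddd[d]AdAdAd…
t=16: q0 h= 4  |dddd[d]dAdAdA…
t=17: q1 h= 3  |ddd[d]AdAdAd…
t=18: q0 h= 2  |dd[d]dAdAdA…

2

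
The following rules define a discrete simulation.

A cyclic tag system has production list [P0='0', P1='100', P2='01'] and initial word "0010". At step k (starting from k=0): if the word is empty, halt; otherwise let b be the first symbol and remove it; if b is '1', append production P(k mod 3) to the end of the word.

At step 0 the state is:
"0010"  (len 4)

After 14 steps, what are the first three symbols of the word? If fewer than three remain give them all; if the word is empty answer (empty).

t=0: "0010"  (len 4)
t=1: "010"  (len 3)
t=2: "10"  (len 2)
t=3: "001"  (len 3)
t=4: "01"  (len 2)
t=5: "1"  (len 1)
t=6: "01"  (len 2)
t=7: "1"  (len 1)
t=8: "100"  (len 3)
t=9: "0001"  (len 4)
t=10: "001"  (len 3)
t=11: "01"  (len 2)
t=12: "1"  (len 1)
t=13: "0"  (len 1)
t=14: (halted — word empty)

(empty)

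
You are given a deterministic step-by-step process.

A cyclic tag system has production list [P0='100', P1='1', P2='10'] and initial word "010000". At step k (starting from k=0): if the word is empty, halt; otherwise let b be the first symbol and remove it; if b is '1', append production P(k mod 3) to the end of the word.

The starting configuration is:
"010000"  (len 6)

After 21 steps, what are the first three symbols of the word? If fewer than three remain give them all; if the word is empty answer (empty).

t=0: "010000"  (len 6)
t=1: "10000"  (len 5)
t=2: "00001"  (len 5)
t=3: "0001"  (len 4)
t=4: "001"  (len 3)
t=5: "01"  (len 2)
t=6: "1"  (len 1)
t=7: "100"  (len 3)
t=8: "001"  (len 3)
t=9: "01"  (len 2)
t=10: "1"  (len 1)
t=11: "1"  (len 1)
t=12: "10"  (len 2)
t=13: "0100"  (len 4)
t=14: "100"  (len 3)
t=15: "0010"  (len 4)
t=16: "010"  (len 3)
t=17: "10"  (len 2)
t=18: "010"  (len 3)
t=19: "10"  (len 2)
t=20: "01"  (len 2)
t=21: "1"  (len 1)

1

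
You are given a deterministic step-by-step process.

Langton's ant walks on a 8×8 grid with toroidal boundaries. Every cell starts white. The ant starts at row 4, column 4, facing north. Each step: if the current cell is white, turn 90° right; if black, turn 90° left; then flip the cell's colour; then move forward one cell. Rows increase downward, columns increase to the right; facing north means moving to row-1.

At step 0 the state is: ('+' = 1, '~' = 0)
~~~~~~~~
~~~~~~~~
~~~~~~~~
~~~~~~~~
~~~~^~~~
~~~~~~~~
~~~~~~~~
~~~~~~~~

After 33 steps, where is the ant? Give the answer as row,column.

k=0  ~~~~~~~~
~~~~~~~~
~~~~~~~~
~~~~~~~~
~~~~^~~~
~~~~~~~~
~~~~~~~~
~~~~~~~~
k=1  ~~~~~~~~
~~~~~~~~
~~~~~~~~
~~~~~~~~
~~~~+>~~
~~~~~~~~
~~~~~~~~
~~~~~~~~
k=2  ~~~~~~~~
~~~~~~~~
~~~~~~~~
~~~~~~~~
~~~~++~~
~~~~~v~~
~~~~~~~~
~~~~~~~~
k=3  ~~~~~~~~
~~~~~~~~
~~~~~~~~
~~~~~~~~
~~~~++~~
~~~~<+~~
~~~~~~~~
~~~~~~~~
k=4  ~~~~~~~~
~~~~~~~~
~~~~~~~~
~~~~~~~~
~~~~^+~~
~~~~++~~
~~~~~~~~
~~~~~~~~
k=5  ~~~~~~~~
~~~~~~~~
~~~~~~~~
~~~~~~~~
~~~<~+~~
~~~~++~~
~~~~~~~~
~~~~~~~~
k=6  ~~~~~~~~
~~~~~~~~
~~~~~~~~
~~~^~~~~
~~~+~+~~
~~~~++~~
~~~~~~~~
~~~~~~~~
k=7  ~~~~~~~~
~~~~~~~~
~~~~~~~~
~~~+>~~~
~~~+~+~~
~~~~++~~
~~~~~~~~
~~~~~~~~
k=8  ~~~~~~~~
~~~~~~~~
~~~~~~~~
~~~++~~~
~~~+v+~~
~~~~++~~
~~~~~~~~
~~~~~~~~
k=9  ~~~~~~~~
~~~~~~~~
~~~~~~~~
~~~++~~~
~~~<++~~
~~~~++~~
~~~~~~~~
~~~~~~~~
k=10  ~~~~~~~~
~~~~~~~~
~~~~~~~~
~~~++~~~
~~~~++~~
~~~v++~~
~~~~~~~~
~~~~~~~~
k=11  ~~~~~~~~
~~~~~~~~
~~~~~~~~
~~~++~~~
~~~~++~~
~~<+++~~
~~~~~~~~
~~~~~~~~
k=12  ~~~~~~~~
~~~~~~~~
~~~~~~~~
~~~++~~~
~~^~++~~
~~++++~~
~~~~~~~~
~~~~~~~~
k=13  ~~~~~~~~
~~~~~~~~
~~~~~~~~
~~~++~~~
~~+>++~~
~~++++~~
~~~~~~~~
~~~~~~~~
k=14  ~~~~~~~~
~~~~~~~~
~~~~~~~~
~~~++~~~
~~++++~~
~~+v++~~
~~~~~~~~
~~~~~~~~
k=15  ~~~~~~~~
~~~~~~~~
~~~~~~~~
~~~++~~~
~~++++~~
~~+~>+~~
~~~~~~~~
~~~~~~~~
k=16  ~~~~~~~~
~~~~~~~~
~~~~~~~~
~~~++~~~
~~++^+~~
~~+~~+~~
~~~~~~~~
~~~~~~~~
k=17  ~~~~~~~~
~~~~~~~~
~~~~~~~~
~~~++~~~
~~+<~+~~
~~+~~+~~
~~~~~~~~
~~~~~~~~
k=18  ~~~~~~~~
~~~~~~~~
~~~~~~~~
~~~++~~~
~~+~~+~~
~~+v~+~~
~~~~~~~~
~~~~~~~~
k=19  ~~~~~~~~
~~~~~~~~
~~~~~~~~
~~~++~~~
~~+~~+~~
~~<+~+~~
~~~~~~~~
~~~~~~~~
k=20  ~~~~~~~~
~~~~~~~~
~~~~~~~~
~~~++~~~
~~+~~+~~
~~~+~+~~
~~v~~~~~
~~~~~~~~
k=21  ~~~~~~~~
~~~~~~~~
~~~~~~~~
~~~++~~~
~~+~~+~~
~~~+~+~~
~<+~~~~~
~~~~~~~~
k=22  ~~~~~~~~
~~~~~~~~
~~~~~~~~
~~~++~~~
~~+~~+~~
~^~+~+~~
~++~~~~~
~~~~~~~~
k=23  ~~~~~~~~
~~~~~~~~
~~~~~~~~
~~~++~~~
~~+~~+~~
~+>+~+~~
~++~~~~~
~~~~~~~~
k=24  ~~~~~~~~
~~~~~~~~
~~~~~~~~
~~~++~~~
~~+~~+~~
~+++~+~~
~+v~~~~~
~~~~~~~~
k=25  ~~~~~~~~
~~~~~~~~
~~~~~~~~
~~~++~~~
~~+~~+~~
~+++~+~~
~+~>~~~~
~~~~~~~~
k=26  ~~~~~~~~
~~~~~~~~
~~~~~~~~
~~~++~~~
~~+~~+~~
~+++~+~~
~+~+~~~~
~~~v~~~~
k=27  ~~~~~~~~
~~~~~~~~
~~~~~~~~
~~~++~~~
~~+~~+~~
~+++~+~~
~+~+~~~~
~~<+~~~~
k=28  ~~~~~~~~
~~~~~~~~
~~~~~~~~
~~~++~~~
~~+~~+~~
~+++~+~~
~+^+~~~~
~~++~~~~
k=29  ~~~~~~~~
~~~~~~~~
~~~~~~~~
~~~++~~~
~~+~~+~~
~+++~+~~
~++>~~~~
~~++~~~~
k=30  ~~~~~~~~
~~~~~~~~
~~~~~~~~
~~~++~~~
~~+~~+~~
~++^~+~~
~++~~~~~
~~++~~~~
k=31  ~~~~~~~~
~~~~~~~~
~~~~~~~~
~~~++~~~
~~+~~+~~
~+<~~+~~
~++~~~~~
~~++~~~~
k=32  ~~~~~~~~
~~~~~~~~
~~~~~~~~
~~~++~~~
~~+~~+~~
~+~~~+~~
~+v~~~~~
~~++~~~~
k=33  ~~~~~~~~
~~~~~~~~
~~~~~~~~
~~~++~~~
~~+~~+~~
~+~~~+~~
~+~>~~~~
~~++~~~~

6,3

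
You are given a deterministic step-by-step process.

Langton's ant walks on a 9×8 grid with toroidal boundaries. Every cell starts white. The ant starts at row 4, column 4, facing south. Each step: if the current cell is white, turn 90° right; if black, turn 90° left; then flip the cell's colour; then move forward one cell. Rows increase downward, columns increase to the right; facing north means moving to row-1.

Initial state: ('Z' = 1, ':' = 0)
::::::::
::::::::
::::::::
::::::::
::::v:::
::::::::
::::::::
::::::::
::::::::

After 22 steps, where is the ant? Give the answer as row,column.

t=0: ::::::::
::::::::
::::::::
::::::::
::::v:::
::::::::
::::::::
::::::::
::::::::
t=1: ::::::::
::::::::
::::::::
::::::::
:::<Z:::
::::::::
::::::::
::::::::
::::::::
t=2: ::::::::
::::::::
::::::::
:::^::::
:::ZZ:::
::::::::
::::::::
::::::::
::::::::
t=3: ::::::::
::::::::
::::::::
:::Z>:::
:::ZZ:::
::::::::
::::::::
::::::::
::::::::
t=4: ::::::::
::::::::
::::::::
:::ZZ:::
:::Zv:::
::::::::
::::::::
::::::::
::::::::
t=5: ::::::::
::::::::
::::::::
:::ZZ:::
:::Z:>::
::::::::
::::::::
::::::::
::::::::
t=6: ::::::::
::::::::
::::::::
:::ZZ:::
:::Z:Z::
:::::v::
::::::::
::::::::
::::::::
t=7: ::::::::
::::::::
::::::::
:::ZZ:::
:::Z:Z::
::::<Z::
::::::::
::::::::
::::::::
t=8: ::::::::
::::::::
::::::::
:::ZZ:::
:::Z^Z::
::::ZZ::
::::::::
::::::::
::::::::
t=9: ::::::::
::::::::
::::::::
:::ZZ:::
:::ZZ>::
::::ZZ::
::::::::
::::::::
::::::::
t=10: ::::::::
::::::::
::::::::
:::ZZ^::
:::ZZ:::
::::ZZ::
::::::::
::::::::
::::::::
t=11: ::::::::
::::::::
::::::::
:::ZZZ>:
:::ZZ:::
::::ZZ::
::::::::
::::::::
::::::::
t=12: ::::::::
::::::::
::::::::
:::ZZZZ:
:::ZZ:v:
::::ZZ::
::::::::
::::::::
::::::::
t=13: ::::::::
::::::::
::::::::
:::ZZZZ:
:::ZZ<Z:
::::ZZ::
::::::::
::::::::
::::::::
t=14: ::::::::
::::::::
::::::::
:::ZZ^Z:
:::ZZZZ:
::::ZZ::
::::::::
::::::::
::::::::
t=15: ::::::::
::::::::
::::::::
:::Z<:Z:
:::ZZZZ:
::::ZZ::
::::::::
::::::::
::::::::
t=16: ::::::::
::::::::
::::::::
:::Z::Z:
:::ZvZZ:
::::ZZ::
::::::::
::::::::
::::::::
t=17: ::::::::
::::::::
::::::::
:::Z::Z:
:::Z:>Z:
::::ZZ::
::::::::
::::::::
::::::::
t=18: ::::::::
::::::::
::::::::
:::Z:^Z:
:::Z::Z:
::::ZZ::
::::::::
::::::::
::::::::
t=19: ::::::::
::::::::
::::::::
:::Z:Z>:
:::Z::Z:
::::ZZ::
::::::::
::::::::
::::::::
t=20: ::::::::
::::::::
::::::^:
:::Z:Z::
:::Z::Z:
::::ZZ::
::::::::
::::::::
::::::::
t=21: ::::::::
::::::::
::::::Z>
:::Z:Z::
:::Z::Z:
::::ZZ::
::::::::
::::::::
::::::::
t=22: ::::::::
::::::::
::::::ZZ
:::Z:Z:v
:::Z::Z:
::::ZZ::
::::::::
::::::::
::::::::

3,7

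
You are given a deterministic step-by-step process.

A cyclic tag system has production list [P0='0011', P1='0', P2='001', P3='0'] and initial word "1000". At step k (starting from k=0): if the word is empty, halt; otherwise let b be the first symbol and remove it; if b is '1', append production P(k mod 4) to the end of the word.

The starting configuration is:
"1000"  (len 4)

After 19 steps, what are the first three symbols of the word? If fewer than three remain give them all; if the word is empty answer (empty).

gen 0: "1000"  (len 4)
gen 1: "0000011"  (len 7)
gen 2: "000011"  (len 6)
gen 3: "00011"  (len 5)
gen 4: "0011"  (len 4)
gen 5: "011"  (len 3)
gen 6: "11"  (len 2)
gen 7: "1001"  (len 4)
gen 8: "0010"  (len 4)
gen 9: "010"  (len 3)
gen 10: "10"  (len 2)
gen 11: "0001"  (len 4)
gen 12: "001"  (len 3)
gen 13: "01"  (len 2)
gen 14: "1"  (len 1)
gen 15: "001"  (len 3)
gen 16: "01"  (len 2)
gen 17: "1"  (len 1)
gen 18: "0"  (len 1)
gen 19: (halted — word empty)

(empty)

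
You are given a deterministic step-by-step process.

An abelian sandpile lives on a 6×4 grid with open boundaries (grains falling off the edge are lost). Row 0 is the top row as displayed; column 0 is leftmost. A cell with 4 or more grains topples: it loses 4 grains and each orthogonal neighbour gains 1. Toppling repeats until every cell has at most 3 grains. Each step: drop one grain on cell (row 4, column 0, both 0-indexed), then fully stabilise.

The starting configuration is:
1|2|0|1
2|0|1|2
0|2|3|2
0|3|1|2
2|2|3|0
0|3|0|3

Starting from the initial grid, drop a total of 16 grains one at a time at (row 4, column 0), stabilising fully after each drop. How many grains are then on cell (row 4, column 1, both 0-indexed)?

gen 0: 1|2|0|1
2|0|1|2
0|2|3|2
0|3|1|2
2|2|3|0
0|3|0|3
gen 1: 1|2|0|1
2|0|1|2
0|2|3|2
0|3|1|2
3|2|3|0
0|3|0|3
gen 2: 1|2|0|1
2|0|1|2
0|2|3|2
1|3|1|2
0|3|3|0
1|3|0|3
gen 3: 1|2|0|1
2|0|1|2
0|2|3|2
1|3|1|2
1|3|3|0
1|3|0|3
gen 4: 1|2|0|1
2|0|1|2
0|2|3|2
1|3|1|2
2|3|3|0
1|3|0|3
gen 5: 1|2|0|1
2|0|1|2
0|2|3|2
1|3|1|2
3|3|3|0
1|3|0|3
gen 6: 1|2|0|1
2|0|1|2
0|3|3|2
3|0|3|2
1|3|0|1
3|0|2|3
gen 7: 1|2|0|1
2|0|1|2
0|3|3|2
3|0|3|2
2|3|0|1
3|0|2|3
gen 8: 1|2|0|1
2|0|1|2
0|3|3|2
3|0|3|2
3|3|0|1
3|0|2|3
gen 9: 1|2|0|1
2|0|1|2
1|3|3|2
0|2|3|2
3|0|1|1
0|2|2|3
gen 10: 1|2|0|1
2|0|1|2
1|3|3|2
1|2|3|2
0|1|1|1
1|2|2|3
gen 11: 1|2|0|1
2|0|1|2
1|3|3|2
1|2|3|2
1|1|1|1
1|2|2|3
gen 12: 1|2|0|1
2|0|1|2
1|3|3|2
1|2|3|2
2|1|1|1
1|2|2|3
gen 13: 1|2|0|1
2|0|1|2
1|3|3|2
1|2|3|2
3|1|1|1
1|2|2|3
gen 14: 1|2|0|1
2|0|1|2
1|3|3|2
2|2|3|2
0|2|1|1
2|2|2|3
gen 15: 1|2|0|1
2|0|1|2
1|3|3|2
2|2|3|2
1|2|1|1
2|2|2|3
gen 16: 1|2|0|1
2|0|1|2
1|3|3|2
2|2|3|2
2|2|1|1
2|2|2|3

2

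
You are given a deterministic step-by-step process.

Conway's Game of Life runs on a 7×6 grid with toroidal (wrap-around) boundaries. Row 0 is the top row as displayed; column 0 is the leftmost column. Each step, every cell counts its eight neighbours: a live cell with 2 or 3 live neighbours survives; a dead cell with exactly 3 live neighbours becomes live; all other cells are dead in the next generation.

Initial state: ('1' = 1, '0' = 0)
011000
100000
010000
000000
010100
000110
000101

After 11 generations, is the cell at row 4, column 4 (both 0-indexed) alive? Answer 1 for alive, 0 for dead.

[0] 011000
100000
010000
000000
010100
000110
000101
[1] 111000
101000
000000
001000
001110
000100
000100
[2] 101100
101000
010000
001000
001010
000000
010100
[3] 100100
101100
011000
011100
000100
001100
010100
[4] 100110
100100
100000
010100
010010
000110
010110
[5] 110000
110110
111000
111000
000010
000001
000000
[6] 111001
000100
000000
101101
110001
000000
100000
[7] 111001
111000
001110
001011
011011
010001
100001
[8] 001000
000010
100010
100000
011000
011000
001010
[9] 000000
000101
000000
100001
101000
000000
001000
[10] 000000
000000
100011
110001
110001
010000
000000
[11] 000000
000001
010010
000000
001001
010000
000000

0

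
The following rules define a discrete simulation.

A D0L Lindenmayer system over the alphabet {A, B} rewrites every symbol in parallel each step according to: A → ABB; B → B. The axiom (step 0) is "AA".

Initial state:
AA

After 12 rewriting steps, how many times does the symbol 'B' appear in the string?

48

[0] AA
[1] ABBABB
[2] ABBBBABBBB
[3] ABBBBBBABBBBBB
[4] ABBBBBBBBABBBBBBBB
[5] ABBBBBBBBBBABBBBBBBBBB
[6] ABBBBBBBBBBBBABBBBBBBBBBBB
[7] ABBBBBBBBBBBBBBABBBBBBBBBBBBBB
[8] ABBBBBBBBBBBBBBBBABBBBBBBBBBBBBBBB
[9] ABBBBBBBBBBBBBBBBBBABBBBBBBBBBBBBBBBBB
[10] ABBBBBBBBBBBBBBBBBBBBABBBBBBBBBBBBBBBBBBBB
[11] ABBBBBBBBBBBBBBBBBBBBBBABBBBBBBBBBBBBBBBBBBBBB
[12] ABBBBBBBBBBBBBBBBBBBBBBBBABBBBBBBBBBBBBBBBBBBBBBBB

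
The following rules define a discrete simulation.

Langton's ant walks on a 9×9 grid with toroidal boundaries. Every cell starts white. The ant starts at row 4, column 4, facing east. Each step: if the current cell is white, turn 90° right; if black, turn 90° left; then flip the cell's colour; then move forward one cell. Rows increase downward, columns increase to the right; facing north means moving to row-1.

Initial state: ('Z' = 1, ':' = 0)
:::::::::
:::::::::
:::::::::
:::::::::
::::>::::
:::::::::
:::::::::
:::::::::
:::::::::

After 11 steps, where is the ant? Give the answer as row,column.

step 0: :::::::::
:::::::::
:::::::::
:::::::::
::::>::::
:::::::::
:::::::::
:::::::::
:::::::::
step 1: :::::::::
:::::::::
:::::::::
:::::::::
::::Z::::
::::v::::
:::::::::
:::::::::
:::::::::
step 2: :::::::::
:::::::::
:::::::::
:::::::::
::::Z::::
:::<Z::::
:::::::::
:::::::::
:::::::::
step 3: :::::::::
:::::::::
:::::::::
:::::::::
:::^Z::::
:::ZZ::::
:::::::::
:::::::::
:::::::::
step 4: :::::::::
:::::::::
:::::::::
:::::::::
:::Z>::::
:::ZZ::::
:::::::::
:::::::::
:::::::::
step 5: :::::::::
:::::::::
:::::::::
::::^::::
:::Z:::::
:::ZZ::::
:::::::::
:::::::::
:::::::::
step 6: :::::::::
:::::::::
:::::::::
::::Z>:::
:::Z:::::
:::ZZ::::
:::::::::
:::::::::
:::::::::
step 7: :::::::::
:::::::::
:::::::::
::::ZZ:::
:::Z:v:::
:::ZZ::::
:::::::::
:::::::::
:::::::::
step 8: :::::::::
:::::::::
:::::::::
::::ZZ:::
:::Z<Z:::
:::ZZ::::
:::::::::
:::::::::
:::::::::
step 9: :::::::::
:::::::::
:::::::::
::::^Z:::
:::ZZZ:::
:::ZZ::::
:::::::::
:::::::::
:::::::::
step 10: :::::::::
:::::::::
:::::::::
:::<:Z:::
:::ZZZ:::
:::ZZ::::
:::::::::
:::::::::
:::::::::
step 11: :::::::::
:::::::::
:::^:::::
:::Z:Z:::
:::ZZZ:::
:::ZZ::::
:::::::::
:::::::::
:::::::::

2,3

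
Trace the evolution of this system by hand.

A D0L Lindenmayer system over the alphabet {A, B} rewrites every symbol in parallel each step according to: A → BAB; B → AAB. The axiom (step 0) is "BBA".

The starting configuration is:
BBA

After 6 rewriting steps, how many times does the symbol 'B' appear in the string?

0) BBA
1) AABAABBAB
2) BABBABAABBABBABAABAABBABAAB
3) AABBABAABAABBABAABBABBABAABAABBABAABAABBABAABBABBABAABBABBABAABAABBABAABBABBABAAB
4) BABBABAABAABBABAABBABBABAABBABBABAABAABBABAABBABBABAABAABB…BAABBABBABAABAABBABAABBABBABAABAABBABAABAABBABAABBABBABAAB  (len 243)
5) AABBABAABAABBABAABBABBABAABBABBABAABAABBABAABBABBABAABAABB…BAABBABBABAABAABBABAABBABBABAABAABBABAABAABBABAABBABBABAAB  (len 729)
6) BABBABAABAABBABAABBABBABAABBABBABAABAABBABAABBABBABAABAABB…BAABBABBABAABAABBABAABBABBABAABAABBABAABAABBABAABBABBABAAB  (len 2187)

1094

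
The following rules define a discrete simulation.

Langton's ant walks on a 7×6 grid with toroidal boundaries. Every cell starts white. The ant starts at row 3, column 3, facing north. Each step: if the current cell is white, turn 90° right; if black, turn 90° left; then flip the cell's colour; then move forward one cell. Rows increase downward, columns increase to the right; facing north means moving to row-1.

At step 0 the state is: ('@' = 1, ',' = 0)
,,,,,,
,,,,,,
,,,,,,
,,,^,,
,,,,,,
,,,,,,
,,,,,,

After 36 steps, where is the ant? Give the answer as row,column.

k=0  ,,,,,,
,,,,,,
,,,,,,
,,,^,,
,,,,,,
,,,,,,
,,,,,,
k=1  ,,,,,,
,,,,,,
,,,,,,
,,,@>,
,,,,,,
,,,,,,
,,,,,,
k=2  ,,,,,,
,,,,,,
,,,,,,
,,,@@,
,,,,v,
,,,,,,
,,,,,,
k=3  ,,,,,,
,,,,,,
,,,,,,
,,,@@,
,,,<@,
,,,,,,
,,,,,,
k=4  ,,,,,,
,,,,,,
,,,,,,
,,,^@,
,,,@@,
,,,,,,
,,,,,,
k=5  ,,,,,,
,,,,,,
,,,,,,
,,<,@,
,,,@@,
,,,,,,
,,,,,,
k=6  ,,,,,,
,,,,,,
,,^,,,
,,@,@,
,,,@@,
,,,,,,
,,,,,,
k=7  ,,,,,,
,,,,,,
,,@>,,
,,@,@,
,,,@@,
,,,,,,
,,,,,,
k=8  ,,,,,,
,,,,,,
,,@@,,
,,@v@,
,,,@@,
,,,,,,
,,,,,,
k=9  ,,,,,,
,,,,,,
,,@@,,
,,<@@,
,,,@@,
,,,,,,
,,,,,,
k=10  ,,,,,,
,,,,,,
,,@@,,
,,,@@,
,,v@@,
,,,,,,
,,,,,,
k=11  ,,,,,,
,,,,,,
,,@@,,
,,,@@,
,<@@@,
,,,,,,
,,,,,,
k=12  ,,,,,,
,,,,,,
,,@@,,
,^,@@,
,@@@@,
,,,,,,
,,,,,,
k=13  ,,,,,,
,,,,,,
,,@@,,
,@>@@,
,@@@@,
,,,,,,
,,,,,,
k=14  ,,,,,,
,,,,,,
,,@@,,
,@@@@,
,@v@@,
,,,,,,
,,,,,,
k=15  ,,,,,,
,,,,,,
,,@@,,
,@@@@,
,@,>@,
,,,,,,
,,,,,,
k=16  ,,,,,,
,,,,,,
,,@@,,
,@@^@,
,@,,@,
,,,,,,
,,,,,,
k=17  ,,,,,,
,,,,,,
,,@@,,
,@<,@,
,@,,@,
,,,,,,
,,,,,,
k=18  ,,,,,,
,,,,,,
,,@@,,
,@,,@,
,@v,@,
,,,,,,
,,,,,,
k=19  ,,,,,,
,,,,,,
,,@@,,
,@,,@,
,<@,@,
,,,,,,
,,,,,,
k=20  ,,,,,,
,,,,,,
,,@@,,
,@,,@,
,,@,@,
,v,,,,
,,,,,,
k=21  ,,,,,,
,,,,,,
,,@@,,
,@,,@,
,,@,@,
<@,,,,
,,,,,,
k=22  ,,,,,,
,,,,,,
,,@@,,
,@,,@,
^,@,@,
@@,,,,
,,,,,,
k=23  ,,,,,,
,,,,,,
,,@@,,
,@,,@,
@>@,@,
@@,,,,
,,,,,,
k=24  ,,,,,,
,,,,,,
,,@@,,
,@,,@,
@@@,@,
@v,,,,
,,,,,,
k=25  ,,,,,,
,,,,,,
,,@@,,
,@,,@,
@@@,@,
@,>,,,
,,,,,,
k=26  ,,,,,,
,,,,,,
,,@@,,
,@,,@,
@@@,@,
@,@,,,
,,v,,,
k=27  ,,,,,,
,,,,,,
,,@@,,
,@,,@,
@@@,@,
@,@,,,
,<@,,,
k=28  ,,,,,,
,,,,,,
,,@@,,
,@,,@,
@@@,@,
@^@,,,
,@@,,,
k=29  ,,,,,,
,,,,,,
,,@@,,
,@,,@,
@@@,@,
@@>,,,
,@@,,,
k=30  ,,,,,,
,,,,,,
,,@@,,
,@,,@,
@@^,@,
@@,,,,
,@@,,,
k=31  ,,,,,,
,,,,,,
,,@@,,
,@,,@,
@<,,@,
@@,,,,
,@@,,,
k=32  ,,,,,,
,,,,,,
,,@@,,
,@,,@,
@,,,@,
@v,,,,
,@@,,,
k=33  ,,,,,,
,,,,,,
,,@@,,
,@,,@,
@,,,@,
@,>,,,
,@@,,,
k=34  ,,,,,,
,,,,,,
,,@@,,
,@,,@,
@,,,@,
@,@,,,
,@v,,,
k=35  ,,,,,,
,,,,,,
,,@@,,
,@,,@,
@,,,@,
@,@,,,
,@,>,,
k=36  ,,,v,,
,,,,,,
,,@@,,
,@,,@,
@,,,@,
@,@,,,
,@,@,,

0,3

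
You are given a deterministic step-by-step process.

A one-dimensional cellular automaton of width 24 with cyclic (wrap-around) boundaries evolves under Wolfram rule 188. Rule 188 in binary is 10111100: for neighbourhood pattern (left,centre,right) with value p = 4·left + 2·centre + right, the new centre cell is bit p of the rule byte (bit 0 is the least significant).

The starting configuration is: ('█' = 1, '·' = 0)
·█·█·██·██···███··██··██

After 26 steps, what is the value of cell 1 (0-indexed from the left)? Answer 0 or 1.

k=0  ·█·█·██·██···███··██··██
k=1  ██████·██·█··██·█·█·█·█·
k=2  █████·██·███·█·█████████
k=3  ████·██·███·████████████
k=4  ███·██·███·█████████████
k=5  ██·██·███·██████████████
k=6  █·██·███·███████████████
k=7  ·██·███·████████████████
k=8  ██·███·████████████████·
k=9  █·███·████████████████·█
k=10  ·███·████████████████·██
k=11  ███·████████████████·██·
k=12  ██·████████████████·██·█
k=13  █·████████████████·██·██
k=14  ·████████████████·██·███
k=15  ████████████████·██·███·
k=16  ███████████████·██·███·█
k=17  ██████████████·██·███·██
k=18  █████████████·██·███·███
k=19  ████████████·██·███·████
k=20  ███████████·██·███·█████
k=21  ██████████·██·███·██████
k=22  █████████·██·███·███████
k=23  ████████·██·███·████████
k=24  ███████·██·███·█████████
k=25  ██████·██·███·██████████
k=26  █████·██·███·███████████

1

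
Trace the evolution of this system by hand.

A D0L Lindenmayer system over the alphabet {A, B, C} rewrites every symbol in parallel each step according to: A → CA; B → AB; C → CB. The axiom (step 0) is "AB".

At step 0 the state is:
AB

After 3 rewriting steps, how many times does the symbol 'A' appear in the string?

5

step 0: AB
step 1: CAAB
step 2: CBCACAAB
step 3: CBABCBCACBCACAAB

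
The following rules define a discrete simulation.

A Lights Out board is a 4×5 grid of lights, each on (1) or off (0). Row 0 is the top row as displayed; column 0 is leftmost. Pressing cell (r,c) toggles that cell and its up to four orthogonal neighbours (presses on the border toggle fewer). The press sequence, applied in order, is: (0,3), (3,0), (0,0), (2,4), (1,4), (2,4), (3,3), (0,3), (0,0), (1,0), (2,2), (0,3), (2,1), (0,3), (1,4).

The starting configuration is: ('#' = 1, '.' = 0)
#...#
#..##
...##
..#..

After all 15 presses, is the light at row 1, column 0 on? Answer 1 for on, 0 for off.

0

step 0: #...#
#..##
...##
..#..
step 1: #.##.
#...#
...##
..#..
step 2: #.##.
#...#
#..##
###..
step 3: .###.
....#
#..##
###..
step 4: .###.
.....
#....
###.#
step 5: .####
...##
#...#
###.#
step 6: .####
...#.
#..#.
###..
step 7: .####
...#.
#....
##.##
step 8: .#...
.....
#....
##.##
step 9: #....
#....
#....
##.##
step 10: .....
.#...
.....
##.##
step 11: .....
.##..
.###.
#####
step 12: ..###
.###.
.###.
#####
step 13: ..###
..##.
#..#.
#.###
step 14: .....
..#..
#..#.
#.###
step 15: ....#
..###
#..##
#.###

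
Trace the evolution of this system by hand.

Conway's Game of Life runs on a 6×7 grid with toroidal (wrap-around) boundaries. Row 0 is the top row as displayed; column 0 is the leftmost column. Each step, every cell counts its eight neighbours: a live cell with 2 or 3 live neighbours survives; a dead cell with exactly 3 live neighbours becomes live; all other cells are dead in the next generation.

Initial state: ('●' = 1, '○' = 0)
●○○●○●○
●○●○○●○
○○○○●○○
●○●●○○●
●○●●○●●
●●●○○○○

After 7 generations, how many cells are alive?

k=0  ●○○●○●○
●○●○○●○
○○○○●○○
●○●●○○●
●○●●○●●
●●●○○○○
k=1  ●○○●●○○
○●○●○●○
●○●○●●○
●○●○○○○
○○○○●●○
○○○○○●○
k=2  ○○●●○●●
●●○○○●○
●○●○●●○
○○○○○○○
○○○○●●●
○○○●○●●
k=3  ○●●●○○○
●○○○○○○
●○○○●●○
○○○●○○○
○○○○●○●
●○●●○○○
k=4  ●○○●○○○
●○●●●○●
○○○○●○●
○○○●○○●
○○●○●○○
●○○○●○○
k=5  ●○●○○●○
●●●○●○●
○○●○●○●
○○○●●○○
○○○○●●○
○●○○●○○
k=6  ○○●○●●○
○○●○●○○
○○●○●○●
○○○○○○○
○○○○○●○
○●○●●○●
k=7  ○●●○○○○
○●●○●○○
○○○○○●○
○○○○○●○
○○○○●●○
○○●●○○●

12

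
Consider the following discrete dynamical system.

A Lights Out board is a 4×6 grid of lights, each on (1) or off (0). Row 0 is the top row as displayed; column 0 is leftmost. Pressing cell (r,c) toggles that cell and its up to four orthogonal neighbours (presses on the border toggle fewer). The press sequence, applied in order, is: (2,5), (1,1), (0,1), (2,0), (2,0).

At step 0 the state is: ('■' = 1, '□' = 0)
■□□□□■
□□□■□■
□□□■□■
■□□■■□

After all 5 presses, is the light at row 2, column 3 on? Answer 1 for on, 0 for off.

gen 0: ■□□□□■
□□□■□■
□□□■□■
■□□■■□
gen 1: ■□□□□■
□□□■□□
□□□■■□
■□□■■■
gen 2: ■■□□□■
■■■■□□
□■□■■□
■□□■■■
gen 3: □□■□□■
■□■■□□
□■□■■□
■□□■■■
gen 4: □□■□□■
□□■■□□
■□□■■□
□□□■■■
gen 5: □□■□□■
■□■■□□
□■□■■□
■□□■■■

1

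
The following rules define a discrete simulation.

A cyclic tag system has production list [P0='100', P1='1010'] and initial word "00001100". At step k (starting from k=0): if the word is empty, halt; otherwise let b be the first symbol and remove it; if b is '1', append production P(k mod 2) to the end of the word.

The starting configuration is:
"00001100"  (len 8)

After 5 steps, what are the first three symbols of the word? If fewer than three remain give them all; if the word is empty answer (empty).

100

gen 0: "00001100"  (len 8)
gen 1: "0001100"  (len 7)
gen 2: "001100"  (len 6)
gen 3: "01100"  (len 5)
gen 4: "1100"  (len 4)
gen 5: "100100"  (len 6)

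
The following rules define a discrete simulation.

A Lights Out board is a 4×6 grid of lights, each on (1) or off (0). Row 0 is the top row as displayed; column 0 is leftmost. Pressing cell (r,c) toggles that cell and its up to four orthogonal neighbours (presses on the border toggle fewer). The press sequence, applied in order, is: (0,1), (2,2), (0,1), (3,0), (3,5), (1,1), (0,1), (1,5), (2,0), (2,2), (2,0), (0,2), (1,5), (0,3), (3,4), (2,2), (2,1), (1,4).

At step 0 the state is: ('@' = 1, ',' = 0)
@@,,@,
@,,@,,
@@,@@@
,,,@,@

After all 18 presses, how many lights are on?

[0] @@,,@,
@,,@,,
@@,@@@
,,,@,@
[1] ,,@,@,
@@,@,,
@@,@@@
,,,@,@
[2] ,,@,@,
@@@@,,
@,@,@@
,,@@,@
[3] @@,,@,
@,@@,,
@,@,@@
,,@@,@
[4] @@,,@,
@,@@,,
,,@,@@
@@@@,@
[5] @@,,@,
@,@@,,
,,@,@,
@@@@@,
[6] @,,,@,
,@,@,,
,@@,@,
@@@@@,
[7] ,@@,@,
,,,@,,
,@@,@,
@@@@@,
[8] ,@@,@@
,,,@@@
,@@,@@
@@@@@,
[9] ,@@,@@
@,,@@@
@,@,@@
,@@@@,
[10] ,@@,@@
@,@@@@
@@,@@@
,@,@@,
[11] ,@@,@@
,,@@@@
,,,@@@
@@,@@,
[12] ,,,@@@
,,,@@@
,,,@@@
@@,@@,
[13] ,,,@@,
,,,@,,
,,,@@,
@@,@@,
[14] ,,@,,,
,,,,,,
,,,@@,
@@,@@,
[15] ,,@,,,
,,,,,,
,,,@,,
@@,,,@
[16] ,,@,,,
,,@,,,
,@@,,,
@@@,,@
[17] ,,@,,,
,@@,,,
@,,,,,
@,@,,@
[18] ,,@,@,
,@@@@@
@,,,@,
@,@,,@

12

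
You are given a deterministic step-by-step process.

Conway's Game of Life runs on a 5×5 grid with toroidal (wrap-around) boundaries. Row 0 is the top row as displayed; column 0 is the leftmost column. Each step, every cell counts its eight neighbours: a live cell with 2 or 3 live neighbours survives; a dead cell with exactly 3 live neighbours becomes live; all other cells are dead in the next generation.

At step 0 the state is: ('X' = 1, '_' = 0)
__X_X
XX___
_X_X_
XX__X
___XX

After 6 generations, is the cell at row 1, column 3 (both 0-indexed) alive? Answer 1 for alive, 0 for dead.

0

0) __X_X
XX___
_X_X_
XX__X
___XX
1) _XX_X
XX_XX
_____
_X___
_XX__
2) ____X
_X_XX
_XX_X
_XX__
___X_
3) X_X_X
_X__X
____X
XX___
__XX_
4) X_X_X
_X__X
_X__X
XXXXX
__XX_
5) X_X_X
_XX_X
_____
_____
_____
6) X_X_X
_XX_X
_____
_____
_____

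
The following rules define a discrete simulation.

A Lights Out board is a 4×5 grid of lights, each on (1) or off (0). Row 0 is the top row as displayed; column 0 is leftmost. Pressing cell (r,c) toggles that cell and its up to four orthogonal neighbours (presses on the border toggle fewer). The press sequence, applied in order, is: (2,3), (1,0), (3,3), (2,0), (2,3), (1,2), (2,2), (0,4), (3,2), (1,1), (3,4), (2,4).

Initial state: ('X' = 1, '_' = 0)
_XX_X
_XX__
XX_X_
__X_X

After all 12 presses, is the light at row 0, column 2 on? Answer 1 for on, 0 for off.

0

gen 0: _XX_X
_XX__
XX_X_
__X_X
gen 1: _XX_X
_XXX_
XXX_X
__XXX
gen 2: XXX_X
X_XX_
_XX_X
__XXX
gen 3: XXX_X
X_XX_
_XXXX
_____
gen 4: XXX_X
__XX_
X_XXX
X____
gen 5: XXX_X
__X__
X____
X__X_
gen 6: XX__X
_X_X_
X_X__
X__X_
gen 7: XX__X
_XXX_
XX_X_
X_XX_
gen 8: XX_X_
_XXXX
XX_X_
X_XX_
gen 9: XX_X_
_XXXX
XXXX_
XX___
gen 10: X__X_
X__XX
X_XX_
XX___
gen 11: X__X_
X__XX
X_XXX
XX_XX
gen 12: X__X_
X__X_
X_X__
XX_X_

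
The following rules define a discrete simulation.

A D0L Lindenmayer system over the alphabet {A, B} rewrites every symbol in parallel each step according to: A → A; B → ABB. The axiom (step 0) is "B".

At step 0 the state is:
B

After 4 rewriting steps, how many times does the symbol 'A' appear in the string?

15

t=0: B
t=1: ABB
t=2: AABBABB
t=3: AAABBABBAABBABB
t=4: AAAABBABBAABBABBAAABBABBAABBABB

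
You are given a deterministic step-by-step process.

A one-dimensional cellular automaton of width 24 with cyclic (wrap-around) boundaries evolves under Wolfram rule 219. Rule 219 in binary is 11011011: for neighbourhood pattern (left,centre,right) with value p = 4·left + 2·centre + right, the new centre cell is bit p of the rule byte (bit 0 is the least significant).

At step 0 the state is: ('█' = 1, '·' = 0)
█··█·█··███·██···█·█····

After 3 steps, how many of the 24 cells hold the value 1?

k=0  █··█·█··███·██···█·█····
k=1  ·██···█████·█████···████
k=2  ·██████████·████████████
k=3  ·██████████·████████████

22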